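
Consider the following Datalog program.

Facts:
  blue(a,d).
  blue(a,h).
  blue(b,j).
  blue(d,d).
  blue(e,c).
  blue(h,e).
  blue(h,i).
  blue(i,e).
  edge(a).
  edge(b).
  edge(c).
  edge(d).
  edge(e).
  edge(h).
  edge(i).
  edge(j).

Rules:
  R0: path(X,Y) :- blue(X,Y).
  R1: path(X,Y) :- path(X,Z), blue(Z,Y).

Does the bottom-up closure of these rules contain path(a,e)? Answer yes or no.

round 1: derive path(a,d) via R0 from blue(a,d)
round 1: derive path(a,h) via R0 from blue(a,h)
round 1: derive path(b,j) via R0 from blue(b,j)
round 1: derive path(d,d) via R0 from blue(d,d)
round 1: derive path(e,c) via R0 from blue(e,c)
round 1: derive path(h,e) via R0 from blue(h,e)
round 1: derive path(h,i) via R0 from blue(h,i)
round 1: derive path(i,e) via R0 from blue(i,e)
round 2: derive path(a,e) via R1 from path(a,h), blue(h,e)
round 2: derive path(a,i) via R1 from path(a,h), blue(h,i)
round 2: derive path(h,c) via R1 from path(h,e), blue(e,c)
round 2: derive path(i,c) via R1 from path(i,e), blue(e,c)
round 3: derive path(a,c) via R1 from path(a,e), blue(e,c)

yes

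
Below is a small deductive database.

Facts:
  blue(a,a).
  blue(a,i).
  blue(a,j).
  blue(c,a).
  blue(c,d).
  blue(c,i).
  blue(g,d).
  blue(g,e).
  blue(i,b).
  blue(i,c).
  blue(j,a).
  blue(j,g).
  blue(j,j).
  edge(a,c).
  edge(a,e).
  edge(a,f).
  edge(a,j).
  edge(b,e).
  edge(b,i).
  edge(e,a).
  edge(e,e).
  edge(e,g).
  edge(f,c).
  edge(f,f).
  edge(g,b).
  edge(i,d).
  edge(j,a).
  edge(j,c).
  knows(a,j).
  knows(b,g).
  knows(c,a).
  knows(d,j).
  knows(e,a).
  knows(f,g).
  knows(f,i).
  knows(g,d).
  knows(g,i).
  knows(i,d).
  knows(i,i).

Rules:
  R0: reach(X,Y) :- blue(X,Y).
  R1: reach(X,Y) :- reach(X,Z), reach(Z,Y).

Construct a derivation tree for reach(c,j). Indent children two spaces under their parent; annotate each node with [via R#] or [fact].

reach(c,j)  [via R1]
  reach(c,a)  [via R0]
    blue(c,a)  [fact]
  reach(a,j)  [via R0]
    blue(a,j)  [fact]

round 1: derive reach(a,a) via R0 from blue(a,a)
round 1: derive reach(a,i) via R0 from blue(a,i)
round 1: derive reach(a,j) via R0 from blue(a,j)
round 1: derive reach(c,a) via R0 from blue(c,a)
round 1: derive reach(c,d) via R0 from blue(c,d)
round 1: derive reach(c,i) via R0 from blue(c,i)
round 1: derive reach(g,d) via R0 from blue(g,d)
round 1: derive reach(g,e) via R0 from blue(g,e)
round 1: derive reach(i,b) via R0 from blue(i,b)
round 1: derive reach(i,c) via R0 from blue(i,c)
round 1: derive reach(j,a) via R0 from blue(j,a)
round 1: derive reach(j,g) via R0 from blue(j,g)
round 1: derive reach(j,j) via R0 from blue(j,j)
round 2: derive reach(a,b) via R1 from reach(a,i), reach(i,b)
round 2: derive reach(a,c) via R1 from reach(a,i), reach(i,c)
round 2: derive reach(a,g) via R1 from reach(a,j), reach(j,g)
round 2: derive reach(c,b) via R1 from reach(c,i), reach(i,b)
round 2: derive reach(c,c) via R1 from reach(c,i), reach(i,c)
round 2: derive reach(c,j) via R1 from reach(c,a), reach(a,j)
round 2: derive reach(i,a) via R1 from reach(i,c), reach(c,a)
round 2: derive reach(i,d) via R1 from reach(i,c), reach(c,d)
round 2: derive reach(i,i) via R1 from reach(i,c), reach(c,i)
round 2: derive reach(j,d) via R1 from reach(j,g), reach(g,d)
round 2: derive reach(j,e) via R1 from reach(j,g), reach(g,e)
round 2: derive reach(j,i) via R1 from reach(j,a), reach(a,i)
round 3: derive reach(a,d) via R1 from reach(a,c), reach(c,d)
round 3: derive reach(a,e) via R1 from reach(a,g), reach(g,e)
round 3: derive reach(c,e) via R1 from reach(c,j), reach(j,e)
round 3: derive reach(c,g) via R1 from reach(c,a), reach(a,g)
round 3: derive reach(i,g) via R1 from reach(i,a), reach(a,g)
round 3: derive reach(i,j) via R1 from reach(i,a), reach(a,j)
round 3: derive reach(j,b) via R1 from reach(j,a), reach(a,b)
round 3: derive reach(j,c) via R1 from reach(j,a), reach(a,c)
round 4: derive reach(i,e) via R1 from reach(i,a), reach(a,e)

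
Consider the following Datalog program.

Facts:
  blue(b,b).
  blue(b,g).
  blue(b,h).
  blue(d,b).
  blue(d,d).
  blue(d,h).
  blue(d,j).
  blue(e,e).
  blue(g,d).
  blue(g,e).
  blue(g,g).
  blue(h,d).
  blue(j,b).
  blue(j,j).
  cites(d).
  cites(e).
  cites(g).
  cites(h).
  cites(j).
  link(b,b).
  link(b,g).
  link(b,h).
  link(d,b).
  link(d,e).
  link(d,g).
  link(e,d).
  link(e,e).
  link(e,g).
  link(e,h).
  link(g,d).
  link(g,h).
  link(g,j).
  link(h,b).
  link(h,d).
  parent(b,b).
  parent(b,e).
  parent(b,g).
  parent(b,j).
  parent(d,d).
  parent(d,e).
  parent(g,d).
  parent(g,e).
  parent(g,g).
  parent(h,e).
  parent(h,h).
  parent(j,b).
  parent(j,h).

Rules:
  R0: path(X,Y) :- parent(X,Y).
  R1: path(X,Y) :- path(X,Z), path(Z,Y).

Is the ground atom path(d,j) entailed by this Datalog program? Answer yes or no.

round 1: derive path(b,b) via R0 from parent(b,b)
round 1: derive path(b,e) via R0 from parent(b,e)
round 1: derive path(b,g) via R0 from parent(b,g)
round 1: derive path(b,j) via R0 from parent(b,j)
round 1: derive path(d,d) via R0 from parent(d,d)
round 1: derive path(d,e) via R0 from parent(d,e)
round 1: derive path(g,d) via R0 from parent(g,d)
round 1: derive path(g,e) via R0 from parent(g,e)
round 1: derive path(g,g) via R0 from parent(g,g)
round 1: derive path(h,e) via R0 from parent(h,e)
round 1: derive path(h,h) via R0 from parent(h,h)
round 1: derive path(j,b) via R0 from parent(j,b)
round 1: derive path(j,h) via R0 from parent(j,h)
round 2: derive path(b,d) via R1 from path(b,g), path(g,d)
round 2: derive path(b,h) via R1 from path(b,j), path(j,h)
round 2: derive path(j,e) via R1 from path(j,b), path(b,e)
round 2: derive path(j,g) via R1 from path(j,b), path(b,g)
round 2: derive path(j,j) via R1 from path(j,b), path(b,j)
round 3: derive path(j,d) via R1 from path(j,b), path(b,d)

no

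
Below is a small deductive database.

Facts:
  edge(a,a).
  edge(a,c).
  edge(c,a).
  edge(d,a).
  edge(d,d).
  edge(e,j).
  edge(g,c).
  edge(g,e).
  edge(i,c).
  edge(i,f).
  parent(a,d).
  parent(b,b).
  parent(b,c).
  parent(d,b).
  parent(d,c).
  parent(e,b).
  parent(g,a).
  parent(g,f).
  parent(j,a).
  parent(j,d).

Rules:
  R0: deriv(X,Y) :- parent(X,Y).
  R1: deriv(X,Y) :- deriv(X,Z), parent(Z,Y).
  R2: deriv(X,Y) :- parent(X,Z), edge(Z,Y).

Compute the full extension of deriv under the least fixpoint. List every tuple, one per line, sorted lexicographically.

deriv(a,a)
deriv(a,b)
deriv(a,c)
deriv(a,d)
deriv(b,a)
deriv(b,b)
deriv(b,c)
deriv(b,d)
deriv(d,a)
deriv(d,b)
deriv(d,c)
deriv(d,d)
deriv(e,b)
deriv(e,c)
deriv(g,a)
deriv(g,b)
deriv(g,c)
deriv(g,d)
deriv(g,f)
deriv(j,a)
deriv(j,b)
deriv(j,c)
deriv(j,d)

round 1: derive deriv(a,d) via R0 from parent(a,d)
round 1: derive deriv(b,b) via R0 from parent(b,b)
round 1: derive deriv(b,c) via R0 from parent(b,c)
round 1: derive deriv(d,b) via R0 from parent(d,b)
round 1: derive deriv(d,c) via R0 from parent(d,c)
round 1: derive deriv(e,b) via R0 from parent(e,b)
round 1: derive deriv(g,a) via R0 from parent(g,a)
round 1: derive deriv(g,f) via R0 from parent(g,f)
round 1: derive deriv(j,a) via R0 from parent(j,a)
round 1: derive deriv(j,d) via R0 from parent(j,d)
round 1: derive deriv(a,a) via R2 from parent(a,d), edge(d,a)
round 1: derive deriv(b,a) via R2 from parent(b,c), edge(c,a)
round 1: derive deriv(d,a) via R2 from parent(d,c), edge(c,a)
round 1: derive deriv(g,c) via R2 from parent(g,a), edge(a,c)
round 1: derive deriv(j,c) via R2 from parent(j,a), edge(a,c)
round 2: derive deriv(a,b) via R1 from deriv(a,d), parent(d,b)
round 2: derive deriv(a,c) via R1 from deriv(a,d), parent(d,c)
round 2: derive deriv(b,d) via R1 from deriv(b,a), parent(a,d)
round 2: derive deriv(d,d) via R1 from deriv(d,a), parent(a,d)
round 2: derive deriv(e,c) via R1 from deriv(e,b), parent(b,c)
round 2: derive deriv(g,d) via R1 from deriv(g,a), parent(a,d)
round 2: derive deriv(j,b) via R1 from deriv(j,d), parent(d,b)
round 3: derive deriv(g,b) via R1 from deriv(g,d), parent(d,b)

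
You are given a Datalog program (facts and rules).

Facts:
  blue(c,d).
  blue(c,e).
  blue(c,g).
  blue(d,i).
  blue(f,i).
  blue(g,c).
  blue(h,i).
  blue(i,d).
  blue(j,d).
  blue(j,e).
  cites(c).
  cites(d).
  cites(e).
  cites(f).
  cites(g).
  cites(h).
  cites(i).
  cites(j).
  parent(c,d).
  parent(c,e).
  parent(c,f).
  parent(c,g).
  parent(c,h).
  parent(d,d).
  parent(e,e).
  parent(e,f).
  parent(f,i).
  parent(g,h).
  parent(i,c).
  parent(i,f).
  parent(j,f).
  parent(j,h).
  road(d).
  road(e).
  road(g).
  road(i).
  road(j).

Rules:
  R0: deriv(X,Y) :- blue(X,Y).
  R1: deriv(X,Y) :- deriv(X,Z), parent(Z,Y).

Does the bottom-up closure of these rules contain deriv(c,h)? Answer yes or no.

round 1: derive deriv(c,d) via R0 from blue(c,d)
round 1: derive deriv(c,e) via R0 from blue(c,e)
round 1: derive deriv(c,g) via R0 from blue(c,g)
round 1: derive deriv(d,i) via R0 from blue(d,i)
round 1: derive deriv(f,i) via R0 from blue(f,i)
round 1: derive deriv(g,c) via R0 from blue(g,c)
round 1: derive deriv(h,i) via R0 from blue(h,i)
round 1: derive deriv(i,d) via R0 from blue(i,d)
round 1: derive deriv(j,d) via R0 from blue(j,d)
round 1: derive deriv(j,e) via R0 from blue(j,e)
round 2: derive deriv(c,f) via R1 from deriv(c,e), parent(e,f)
round 2: derive deriv(c,h) via R1 from deriv(c,g), parent(g,h)
round 2: derive deriv(d,c) via R1 from deriv(d,i), parent(i,c)
round 2: derive deriv(d,f) via R1 from deriv(d,i), parent(i,f)
round 2: derive deriv(f,c) via R1 from deriv(f,i), parent(i,c)
round 2: derive deriv(f,f) via R1 from deriv(f,i), parent(i,f)
round 2: derive deriv(g,d) via R1 from deriv(g,c), parent(c,d)
round 2: derive deriv(g,e) via R1 from deriv(g,c), parent(c,e)
round 2: derive deriv(g,f) via R1 from deriv(g,c), parent(c,f)
round 2: derive deriv(g,g) via R1 from deriv(g,c), parent(c,g)
round 2: derive deriv(g,h) via R1 from deriv(g,c), parent(c,h)
round 2: derive deriv(h,c) via R1 from deriv(h,i), parent(i,c)
round 2: derive deriv(h,f) via R1 from deriv(h,i), parent(i,f)
round 2: derive deriv(j,f) via R1 from deriv(j,e), parent(e,f)
round 3: derive deriv(c,i) via R1 from deriv(c,f), parent(f,i)
round 3: derive deriv(d,d) via R1 from deriv(d,c), parent(c,d)
round 3: derive deriv(d,e) via R1 from deriv(d,c), parent(c,e)
round 3: derive deriv(d,g) via R1 from deriv(d,c), parent(c,g)
round 3: derive deriv(d,h) via R1 from deriv(d,c), parent(c,h)
round 3: derive deriv(f,d) via R1 from deriv(f,c), parent(c,d)
round 3: derive deriv(f,e) via R1 from deriv(f,c), parent(c,e)
round 3: derive deriv(f,g) via R1 from deriv(f,c), parent(c,g)
round 3: derive deriv(f,h) via R1 from deriv(f,c), parent(c,h)
round 3: derive deriv(g,i) via R1 from deriv(g,f), parent(f,i)
round 3: derive deriv(h,d) via R1 from deriv(h,c), parent(c,d)
round 3: derive deriv(h,e) via R1 from deriv(h,c), parent(c,e)
round 3: derive deriv(h,g) via R1 from deriv(h,c), parent(c,g)
round 3: derive deriv(h,h) via R1 from deriv(h,c), parent(c,h)
round 3: derive deriv(j,i) via R1 from deriv(j,f), parent(f,i)
round 4: derive deriv(c,c) via R1 from deriv(c,i), parent(i,c)
round 4: derive deriv(j,c) via R1 from deriv(j,i), parent(i,c)
round 5: derive deriv(j,g) via R1 from deriv(j,c), parent(c,g)
round 5: derive deriv(j,h) via R1 from deriv(j,c), parent(c,h)

yes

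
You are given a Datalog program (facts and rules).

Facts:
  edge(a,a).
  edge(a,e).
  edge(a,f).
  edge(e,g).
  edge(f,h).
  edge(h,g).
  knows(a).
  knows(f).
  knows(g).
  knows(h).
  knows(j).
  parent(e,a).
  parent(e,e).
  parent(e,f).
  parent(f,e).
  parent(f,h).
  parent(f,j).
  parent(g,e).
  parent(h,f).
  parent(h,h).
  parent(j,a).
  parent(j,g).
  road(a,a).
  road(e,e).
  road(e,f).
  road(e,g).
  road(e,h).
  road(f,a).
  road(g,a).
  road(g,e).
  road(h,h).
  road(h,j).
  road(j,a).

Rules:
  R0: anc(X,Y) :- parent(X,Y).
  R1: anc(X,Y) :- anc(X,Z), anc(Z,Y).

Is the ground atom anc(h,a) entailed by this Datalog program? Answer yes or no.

yes

round 1: derive anc(e,a) via R0 from parent(e,a)
round 1: derive anc(e,e) via R0 from parent(e,e)
round 1: derive anc(e,f) via R0 from parent(e,f)
round 1: derive anc(f,e) via R0 from parent(f,e)
round 1: derive anc(f,h) via R0 from parent(f,h)
round 1: derive anc(f,j) via R0 from parent(f,j)
round 1: derive anc(g,e) via R0 from parent(g,e)
round 1: derive anc(h,f) via R0 from parent(h,f)
round 1: derive anc(h,h) via R0 from parent(h,h)
round 1: derive anc(j,a) via R0 from parent(j,a)
round 1: derive anc(j,g) via R0 from parent(j,g)
round 2: derive anc(e,h) via R1 from anc(e,f), anc(f,h)
round 2: derive anc(e,j) via R1 from anc(e,f), anc(f,j)
round 2: derive anc(f,a) via R1 from anc(f,e), anc(e,a)
round 2: derive anc(f,f) via R1 from anc(f,e), anc(e,f)
round 2: derive anc(f,g) via R1 from anc(f,j), anc(j,g)
round 2: derive anc(g,a) via R1 from anc(g,e), anc(e,a)
round 2: derive anc(g,f) via R1 from anc(g,e), anc(e,f)
round 2: derive anc(h,e) via R1 from anc(h,f), anc(f,e)
round 2: derive anc(h,j) via R1 from anc(h,f), anc(f,j)
round 2: derive anc(j,e) via R1 from anc(j,g), anc(g,e)
round 3: derive anc(e,g) via R1 from anc(e,f), anc(f,g)
round 3: derive anc(g,g) via R1 from anc(g,f), anc(f,g)
round 3: derive anc(g,h) via R1 from anc(g,e), anc(e,h)
round 3: derive anc(g,j) via R1 from anc(g,e), anc(e,j)
round 3: derive anc(h,a) via R1 from anc(h,e), anc(e,a)
round 3: derive anc(h,g) via R1 from anc(h,f), anc(f,g)
round 3: derive anc(j,f) via R1 from anc(j,e), anc(e,f)
round 3: derive anc(j,h) via R1 from anc(j,e), anc(e,h)
round 3: derive anc(j,j) via R1 from anc(j,e), anc(e,j)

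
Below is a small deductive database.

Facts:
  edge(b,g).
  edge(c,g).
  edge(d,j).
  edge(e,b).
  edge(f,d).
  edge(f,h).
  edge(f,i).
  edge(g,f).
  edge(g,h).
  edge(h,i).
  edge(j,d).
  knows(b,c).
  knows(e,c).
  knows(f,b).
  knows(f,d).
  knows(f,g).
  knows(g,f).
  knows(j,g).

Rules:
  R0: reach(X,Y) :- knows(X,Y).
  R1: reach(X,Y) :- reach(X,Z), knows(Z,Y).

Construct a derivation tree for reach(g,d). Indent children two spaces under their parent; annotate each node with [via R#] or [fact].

round 1: derive reach(b,c) via R0 from knows(b,c)
round 1: derive reach(e,c) via R0 from knows(e,c)
round 1: derive reach(f,b) via R0 from knows(f,b)
round 1: derive reach(f,d) via R0 from knows(f,d)
round 1: derive reach(f,g) via R0 from knows(f,g)
round 1: derive reach(g,f) via R0 from knows(g,f)
round 1: derive reach(j,g) via R0 from knows(j,g)
round 2: derive reach(f,c) via R1 from reach(f,b), knows(b,c)
round 2: derive reach(f,f) via R1 from reach(f,g), knows(g,f)
round 2: derive reach(g,b) via R1 from reach(g,f), knows(f,b)
round 2: derive reach(g,d) via R1 from reach(g,f), knows(f,d)
round 2: derive reach(g,g) via R1 from reach(g,f), knows(f,g)
round 2: derive reach(j,f) via R1 from reach(j,g), knows(g,f)
round 3: derive reach(g,c) via R1 from reach(g,b), knows(b,c)
round 3: derive reach(j,b) via R1 from reach(j,f), knows(f,b)
round 3: derive reach(j,d) via R1 from reach(j,f), knows(f,d)
round 4: derive reach(j,c) via R1 from reach(j,b), knows(b,c)

reach(g,d)  [via R1]
  reach(g,f)  [via R0]
    knows(g,f)  [fact]
  knows(f,d)  [fact]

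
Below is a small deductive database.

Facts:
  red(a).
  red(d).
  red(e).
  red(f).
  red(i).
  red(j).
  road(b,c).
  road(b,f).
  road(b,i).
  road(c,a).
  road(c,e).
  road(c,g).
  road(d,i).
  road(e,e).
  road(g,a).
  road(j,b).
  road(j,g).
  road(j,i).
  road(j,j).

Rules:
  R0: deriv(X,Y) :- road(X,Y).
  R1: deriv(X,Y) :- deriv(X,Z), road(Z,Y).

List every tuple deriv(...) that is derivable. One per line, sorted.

round 1: derive deriv(b,c) via R0 from road(b,c)
round 1: derive deriv(b,f) via R0 from road(b,f)
round 1: derive deriv(b,i) via R0 from road(b,i)
round 1: derive deriv(c,a) via R0 from road(c,a)
round 1: derive deriv(c,e) via R0 from road(c,e)
round 1: derive deriv(c,g) via R0 from road(c,g)
round 1: derive deriv(d,i) via R0 from road(d,i)
round 1: derive deriv(e,e) via R0 from road(e,e)
round 1: derive deriv(g,a) via R0 from road(g,a)
round 1: derive deriv(j,b) via R0 from road(j,b)
round 1: derive deriv(j,g) via R0 from road(j,g)
round 1: derive deriv(j,i) via R0 from road(j,i)
round 1: derive deriv(j,j) via R0 from road(j,j)
round 2: derive deriv(b,a) via R1 from deriv(b,c), road(c,a)
round 2: derive deriv(b,e) via R1 from deriv(b,c), road(c,e)
round 2: derive deriv(b,g) via R1 from deriv(b,c), road(c,g)
round 2: derive deriv(j,a) via R1 from deriv(j,g), road(g,a)
round 2: derive deriv(j,c) via R1 from deriv(j,b), road(b,c)
round 2: derive deriv(j,f) via R1 from deriv(j,b), road(b,f)
round 3: derive deriv(j,e) via R1 from deriv(j,c), road(c,e)

deriv(b,a)
deriv(b,c)
deriv(b,e)
deriv(b,f)
deriv(b,g)
deriv(b,i)
deriv(c,a)
deriv(c,e)
deriv(c,g)
deriv(d,i)
deriv(e,e)
deriv(g,a)
deriv(j,a)
deriv(j,b)
deriv(j,c)
deriv(j,e)
deriv(j,f)
deriv(j,g)
deriv(j,i)
deriv(j,j)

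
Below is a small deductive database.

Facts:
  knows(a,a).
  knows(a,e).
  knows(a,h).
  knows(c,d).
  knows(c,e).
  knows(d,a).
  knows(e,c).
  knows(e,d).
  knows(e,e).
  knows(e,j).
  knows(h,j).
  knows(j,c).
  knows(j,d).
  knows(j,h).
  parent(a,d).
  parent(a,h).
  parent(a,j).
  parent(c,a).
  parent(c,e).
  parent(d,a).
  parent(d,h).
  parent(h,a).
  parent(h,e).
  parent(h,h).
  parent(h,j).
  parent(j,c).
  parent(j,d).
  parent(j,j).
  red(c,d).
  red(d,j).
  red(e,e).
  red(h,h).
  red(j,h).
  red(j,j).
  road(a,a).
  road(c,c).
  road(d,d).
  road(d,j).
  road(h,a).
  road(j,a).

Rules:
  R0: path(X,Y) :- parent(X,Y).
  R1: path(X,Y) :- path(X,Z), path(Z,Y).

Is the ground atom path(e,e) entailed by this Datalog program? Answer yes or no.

round 1: derive path(a,d) via R0 from parent(a,d)
round 1: derive path(a,h) via R0 from parent(a,h)
round 1: derive path(a,j) via R0 from parent(a,j)
round 1: derive path(c,a) via R0 from parent(c,a)
round 1: derive path(c,e) via R0 from parent(c,e)
round 1: derive path(d,a) via R0 from parent(d,a)
round 1: derive path(d,h) via R0 from parent(d,h)
round 1: derive path(h,a) via R0 from parent(h,a)
round 1: derive path(h,e) via R0 from parent(h,e)
round 1: derive path(h,h) via R0 from parent(h,h)
round 1: derive path(h,j) via R0 from parent(h,j)
round 1: derive path(j,c) via R0 from parent(j,c)
round 1: derive path(j,d) via R0 from parent(j,d)
round 1: derive path(j,j) via R0 from parent(j,j)
round 2: derive path(a,a) via R1 from path(a,d), path(d,a)
round 2: derive path(a,c) via R1 from path(a,j), path(j,c)
round 2: derive path(a,e) via R1 from path(a,h), path(h,e)
round 2: derive path(c,d) via R1 from path(c,a), path(a,d)
round 2: derive path(c,h) via R1 from path(c,a), path(a,h)
round 2: derive path(c,j) via R1 from path(c,a), path(a,j)
round 2: derive path(d,d) via R1 from path(d,a), path(a,d)
round 2: derive path(d,e) via R1 from path(d,h), path(h,e)
round 2: derive path(d,j) via R1 from path(d,a), path(a,j)
round 2: derive path(h,c) via R1 from path(h,j), path(j,c)
round 2: derive path(h,d) via R1 from path(h,a), path(a,d)
round 2: derive path(j,a) via R1 from path(j,c), path(c,a)
round 2: derive path(j,e) via R1 from path(j,c), path(c,e)
round 2: derive path(j,h) via R1 from path(j,d), path(d,h)
round 3: derive path(c,c) via R1 from path(c,a), path(a,c)
round 3: derive path(d,c) via R1 from path(d,a), path(a,c)

no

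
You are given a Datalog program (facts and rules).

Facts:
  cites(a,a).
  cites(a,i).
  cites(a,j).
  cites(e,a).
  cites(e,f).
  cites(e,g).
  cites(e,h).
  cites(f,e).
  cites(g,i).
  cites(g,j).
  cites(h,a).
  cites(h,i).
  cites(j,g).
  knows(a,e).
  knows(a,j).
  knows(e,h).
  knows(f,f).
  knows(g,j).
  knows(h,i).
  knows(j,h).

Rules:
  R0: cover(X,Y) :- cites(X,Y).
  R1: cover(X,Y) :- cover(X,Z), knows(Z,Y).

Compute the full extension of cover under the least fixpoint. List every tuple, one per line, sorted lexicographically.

cover(a,a)
cover(a,e)
cover(a,h)
cover(a,i)
cover(a,j)
cover(e,a)
cover(e,e)
cover(e,f)
cover(e,g)
cover(e,h)
cover(e,i)
cover(e,j)
cover(f,e)
cover(f,h)
cover(f,i)
cover(g,h)
cover(g,i)
cover(g,j)
cover(h,a)
cover(h,e)
cover(h,h)
cover(h,i)
cover(h,j)
cover(j,g)
cover(j,h)
cover(j,i)
cover(j,j)

round 1: derive cover(a,a) via R0 from cites(a,a)
round 1: derive cover(a,i) via R0 from cites(a,i)
round 1: derive cover(a,j) via R0 from cites(a,j)
round 1: derive cover(e,a) via R0 from cites(e,a)
round 1: derive cover(e,f) via R0 from cites(e,f)
round 1: derive cover(e,g) via R0 from cites(e,g)
round 1: derive cover(e,h) via R0 from cites(e,h)
round 1: derive cover(f,e) via R0 from cites(f,e)
round 1: derive cover(g,i) via R0 from cites(g,i)
round 1: derive cover(g,j) via R0 from cites(g,j)
round 1: derive cover(h,a) via R0 from cites(h,a)
round 1: derive cover(h,i) via R0 from cites(h,i)
round 1: derive cover(j,g) via R0 from cites(j,g)
round 2: derive cover(a,e) via R1 from cover(a,a), knows(a,e)
round 2: derive cover(a,h) via R1 from cover(a,j), knows(j,h)
round 2: derive cover(e,e) via R1 from cover(e,a), knows(a,e)
round 2: derive cover(e,i) via R1 from cover(e,h), knows(h,i)
round 2: derive cover(e,j) via R1 from cover(e,a), knows(a,j)
round 2: derive cover(f,h) via R1 from cover(f,e), knows(e,h)
round 2: derive cover(g,h) via R1 from cover(g,j), knows(j,h)
round 2: derive cover(h,e) via R1 from cover(h,a), knows(a,e)
round 2: derive cover(h,j) via R1 from cover(h,a), knows(a,j)
round 2: derive cover(j,j) via R1 from cover(j,g), knows(g,j)
round 3: derive cover(f,i) via R1 from cover(f,h), knows(h,i)
round 3: derive cover(h,h) via R1 from cover(h,e), knows(e,h)
round 3: derive cover(j,h) via R1 from cover(j,j), knows(j,h)
round 4: derive cover(j,i) via R1 from cover(j,h), knows(h,i)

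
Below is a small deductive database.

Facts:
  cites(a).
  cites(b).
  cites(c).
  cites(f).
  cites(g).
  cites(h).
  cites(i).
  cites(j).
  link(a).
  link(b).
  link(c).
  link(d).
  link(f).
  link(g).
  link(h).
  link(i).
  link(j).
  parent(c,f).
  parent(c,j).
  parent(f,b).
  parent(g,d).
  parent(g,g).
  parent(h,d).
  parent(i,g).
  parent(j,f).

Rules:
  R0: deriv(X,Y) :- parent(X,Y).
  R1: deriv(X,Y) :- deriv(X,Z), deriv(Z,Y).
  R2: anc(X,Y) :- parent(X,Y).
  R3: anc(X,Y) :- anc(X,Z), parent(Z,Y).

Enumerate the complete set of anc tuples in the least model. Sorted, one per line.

round 1: derive anc(c,f) via R2 from parent(c,f)
round 1: derive anc(c,j) via R2 from parent(c,j)
round 1: derive anc(f,b) via R2 from parent(f,b)
round 1: derive anc(g,d) via R2 from parent(g,d)
round 1: derive anc(g,g) via R2 from parent(g,g)
round 1: derive anc(h,d) via R2 from parent(h,d)
round 1: derive anc(i,g) via R2 from parent(i,g)
round 1: derive anc(j,f) via R2 from parent(j,f)
round 2: derive anc(c,b) via R3 from anc(c,f), parent(f,b)
round 2: derive anc(i,d) via R3 from anc(i,g), parent(g,d)
round 2: derive anc(j,b) via R3 from anc(j,f), parent(f,b)

anc(c,b)
anc(c,f)
anc(c,j)
anc(f,b)
anc(g,d)
anc(g,g)
anc(h,d)
anc(i,d)
anc(i,g)
anc(j,b)
anc(j,f)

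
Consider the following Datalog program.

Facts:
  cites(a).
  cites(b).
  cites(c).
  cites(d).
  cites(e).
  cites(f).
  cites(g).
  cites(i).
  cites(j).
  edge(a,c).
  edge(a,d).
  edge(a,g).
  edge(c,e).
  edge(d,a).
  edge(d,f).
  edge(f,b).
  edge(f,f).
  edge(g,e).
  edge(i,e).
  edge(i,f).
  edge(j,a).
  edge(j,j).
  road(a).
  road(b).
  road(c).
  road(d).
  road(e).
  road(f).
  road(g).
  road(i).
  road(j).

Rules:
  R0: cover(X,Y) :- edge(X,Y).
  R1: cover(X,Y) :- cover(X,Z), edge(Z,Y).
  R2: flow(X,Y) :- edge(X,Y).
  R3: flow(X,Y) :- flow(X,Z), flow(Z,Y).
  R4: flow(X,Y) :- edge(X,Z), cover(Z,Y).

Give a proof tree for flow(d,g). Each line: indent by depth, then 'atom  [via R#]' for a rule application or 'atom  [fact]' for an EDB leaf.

flow(d,g)  [via R3]
  flow(d,a)  [via R2]
    edge(d,a)  [fact]
  flow(a,g)  [via R2]
    edge(a,g)  [fact]

round 1: derive cover(a,c) via R0 from edge(a,c)
round 1: derive cover(a,d) via R0 from edge(a,d)
round 1: derive cover(a,g) via R0 from edge(a,g)
round 1: derive cover(c,e) via R0 from edge(c,e)
round 1: derive cover(d,a) via R0 from edge(d,a)
round 1: derive cover(d,f) via R0 from edge(d,f)
round 1: derive cover(f,b) via R0 from edge(f,b)
round 1: derive cover(f,f) via R0 from edge(f,f)
round 1: derive cover(g,e) via R0 from edge(g,e)
round 1: derive cover(i,e) via R0 from edge(i,e)
round 1: derive cover(i,f) via R0 from edge(i,f)
round 1: derive cover(j,a) via R0 from edge(j,a)
round 1: derive cover(j,j) via R0 from edge(j,j)
round 1: derive flow(a,c) via R2 from edge(a,c)
round 1: derive flow(a,d) via R2 from edge(a,d)
round 1: derive flow(a,g) via R2 from edge(a,g)
round 1: derive flow(c,e) via R2 from edge(c,e)
round 1: derive flow(d,a) via R2 from edge(d,a)
round 1: derive flow(d,f) via R2 from edge(d,f)
round 1: derive flow(f,b) via R2 from edge(f,b)
round 1: derive flow(f,f) via R2 from edge(f,f)
round 1: derive flow(g,e) via R2 from edge(g,e)
round 1: derive flow(i,e) via R2 from edge(i,e)
round 1: derive flow(i,f) via R2 from edge(i,f)
round 1: derive flow(j,a) via R2 from edge(j,a)
round 1: derive flow(j,j) via R2 from edge(j,j)
round 2: derive cover(a,a) via R1 from cover(a,d), edge(d,a)
round 2: derive cover(a,e) via R1 from cover(a,c), edge(c,e)
round 2: derive cover(a,f) via R1 from cover(a,d), edge(d,f)
round 2: derive cover(d,b) via R1 from cover(d,f), edge(f,b)
round 2: derive cover(d,c) via R1 from cover(d,a), edge(a,c)
round 2: derive cover(d,d) via R1 from cover(d,a), edge(a,d)
round 2: derive cover(d,g) via R1 from cover(d,a), edge(a,g)
round 2: derive cover(i,b) via R1 from cover(i,f), edge(f,b)
round 2: derive cover(j,c) via R1 from cover(j,a), edge(a,c)
round 2: derive cover(j,d) via R1 from cover(j,a), edge(a,d)
round 2: derive cover(j,g) via R1 from cover(j,a), edge(a,g)
round 2: derive flow(a,a) via R3 from flow(a,d), flow(d,a)
round 2: derive flow(a,e) via R3 from flow(a,c), flow(c,e)
round 2: derive flow(a,f) via R3 from flow(a,d), flow(d,f)
round 2: derive flow(d,b) via R3 from flow(d,f), flow(f,b)
round 2: derive flow(d,c) via R3 from flow(d,a), flow(a,c)
round 2: derive flow(d,d) via R3 from flow(d,a), flow(a,d)
round 2: derive flow(d,g) via R3 from flow(d,a), flow(a,g)
round 2: derive flow(i,b) via R3 from flow(i,f), flow(f,b)
round 2: derive flow(j,c) via R3 from flow(j,a), flow(a,c)
round 2: derive flow(j,d) via R3 from flow(j,a), flow(a,d)
round 2: derive flow(j,g) via R3 from flow(j,a), flow(a,g)
round 3: derive cover(a,b) via R1 from cover(a,f), edge(f,b)
round 3: derive cover(d,e) via R1 from cover(d,c), edge(c,e)
round 3: derive cover(j,e) via R1 from cover(j,c), edge(c,e)
round 3: derive cover(j,f) via R1 from cover(j,d), edge(d,f)
round 3: derive flow(a,b) via R3 from flow(a,d), flow(d,b)
round 3: derive flow(d,e) via R3 from flow(d,a), flow(a,e)
round 3: derive flow(j,b) via R3 from flow(j,d), flow(d,b)
round 3: derive flow(j,e) via R3 from flow(j,a), flow(a,e)
round 3: derive flow(j,f) via R3 from flow(j,a), flow(a,f)
round 4: derive cover(j,b) via R1 from cover(j,f), edge(f,b)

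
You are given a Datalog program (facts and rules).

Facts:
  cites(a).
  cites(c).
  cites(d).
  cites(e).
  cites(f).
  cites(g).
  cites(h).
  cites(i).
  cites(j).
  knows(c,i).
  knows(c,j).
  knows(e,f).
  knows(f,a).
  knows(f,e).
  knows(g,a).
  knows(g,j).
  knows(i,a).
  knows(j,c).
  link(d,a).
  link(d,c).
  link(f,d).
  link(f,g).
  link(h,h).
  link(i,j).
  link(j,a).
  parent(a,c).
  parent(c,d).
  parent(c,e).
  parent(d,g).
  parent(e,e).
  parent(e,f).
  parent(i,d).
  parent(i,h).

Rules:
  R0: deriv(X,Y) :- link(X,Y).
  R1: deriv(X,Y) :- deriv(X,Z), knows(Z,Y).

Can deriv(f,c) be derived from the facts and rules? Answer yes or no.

round 1: derive deriv(d,a) via R0 from link(d,a)
round 1: derive deriv(d,c) via R0 from link(d,c)
round 1: derive deriv(f,d) via R0 from link(f,d)
round 1: derive deriv(f,g) via R0 from link(f,g)
round 1: derive deriv(h,h) via R0 from link(h,h)
round 1: derive deriv(i,j) via R0 from link(i,j)
round 1: derive deriv(j,a) via R0 from link(j,a)
round 2: derive deriv(d,i) via R1 from deriv(d,c), knows(c,i)
round 2: derive deriv(d,j) via R1 from deriv(d,c), knows(c,j)
round 2: derive deriv(f,a) via R1 from deriv(f,g), knows(g,a)
round 2: derive deriv(f,j) via R1 from deriv(f,g), knows(g,j)
round 2: derive deriv(i,c) via R1 from deriv(i,j), knows(j,c)
round 3: derive deriv(f,c) via R1 from deriv(f,j), knows(j,c)
round 3: derive deriv(i,i) via R1 from deriv(i,c), knows(c,i)
round 4: derive deriv(f,i) via R1 from deriv(f,c), knows(c,i)
round 4: derive deriv(i,a) via R1 from deriv(i,i), knows(i,a)

yes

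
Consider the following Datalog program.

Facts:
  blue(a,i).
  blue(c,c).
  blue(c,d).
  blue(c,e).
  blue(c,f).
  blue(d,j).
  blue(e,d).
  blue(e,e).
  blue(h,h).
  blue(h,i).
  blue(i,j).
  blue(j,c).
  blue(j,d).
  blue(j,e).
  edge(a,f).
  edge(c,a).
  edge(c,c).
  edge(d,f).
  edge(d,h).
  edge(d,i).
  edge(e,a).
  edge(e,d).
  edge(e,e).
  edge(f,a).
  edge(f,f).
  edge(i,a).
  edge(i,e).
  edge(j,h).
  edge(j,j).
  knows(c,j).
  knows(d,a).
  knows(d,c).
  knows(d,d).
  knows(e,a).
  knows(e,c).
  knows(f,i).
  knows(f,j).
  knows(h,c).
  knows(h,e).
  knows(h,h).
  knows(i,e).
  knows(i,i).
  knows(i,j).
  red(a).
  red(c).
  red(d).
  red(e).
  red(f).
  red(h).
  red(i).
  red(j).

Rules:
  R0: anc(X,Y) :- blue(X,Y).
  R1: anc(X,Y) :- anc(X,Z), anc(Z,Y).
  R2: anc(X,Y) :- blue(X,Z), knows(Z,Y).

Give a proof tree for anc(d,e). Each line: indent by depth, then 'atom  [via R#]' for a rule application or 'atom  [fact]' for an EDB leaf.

anc(d,e)  [via R1]
  anc(d,j)  [via R0]
    blue(d,j)  [fact]
  anc(j,e)  [via R0]
    blue(j,e)  [fact]

round 1: derive anc(a,i) via R0 from blue(a,i)
round 1: derive anc(c,c) via R0 from blue(c,c)
round 1: derive anc(c,d) via R0 from blue(c,d)
round 1: derive anc(c,e) via R0 from blue(c,e)
round 1: derive anc(c,f) via R0 from blue(c,f)
round 1: derive anc(d,j) via R0 from blue(d,j)
round 1: derive anc(e,d) via R0 from blue(e,d)
round 1: derive anc(e,e) via R0 from blue(e,e)
round 1: derive anc(h,h) via R0 from blue(h,h)
round 1: derive anc(h,i) via R0 from blue(h,i)
round 1: derive anc(i,j) via R0 from blue(i,j)
round 1: derive anc(j,c) via R0 from blue(j,c)
round 1: derive anc(j,d) via R0 from blue(j,d)
round 1: derive anc(j,e) via R0 from blue(j,e)
round 1: derive anc(a,e) via R2 from blue(a,i), knows(i,e)
round 1: derive anc(a,j) via R2 from blue(a,i), knows(i,j)
round 1: derive anc(c,a) via R2 from blue(c,d), knows(d,a)
round 1: derive anc(c,i) via R2 from blue(c,f), knows(f,i)
round 1: derive anc(c,j) via R2 from blue(c,c), knows(c,j)
round 1: derive anc(e,a) via R2 from blue(e,d), knows(d,a)
round 1: derive anc(e,c) via R2 from blue(e,d), knows(d,c)
round 1: derive anc(h,c) via R2 from blue(h,h), knows(h,c)
round 1: derive anc(h,e) via R2 from blue(h,h), knows(h,e)
round 1: derive anc(h,j) via R2 from blue(h,i), knows(i,j)
round 1: derive anc(j,a) via R2 from blue(j,d), knows(d,a)
round 1: derive anc(j,j) via R2 from blue(j,c), knows(c,j)
round 2: derive anc(a,a) via R1 from anc(a,e), anc(e,a)
round 2: derive anc(a,c) via R1 from anc(a,e), anc(e,c)
round 2: derive anc(a,d) via R1 from anc(a,e), anc(e,d)
round 2: derive anc(d,a) via R1 from anc(d,j), anc(j,a)
round 2: derive anc(d,c) via R1 from anc(d,j), anc(j,c)
round 2: derive anc(d,d) via R1 from anc(d,j), anc(j,d)
round 2: derive anc(d,e) via R1 from anc(d,j), anc(j,e)
round 2: derive anc(e,f) via R1 from anc(e,c), anc(c,f)
round 2: derive anc(e,i) via R1 from anc(e,a), anc(a,i)
round 2: derive anc(e,j) via R1 from anc(e,a), anc(a,j)
round 2: derive anc(h,a) via R1 from anc(h,c), anc(c,a)
round 2: derive anc(h,d) via R1 from anc(h,c), anc(c,d)
round 2: derive anc(h,f) via R1 from anc(h,c), anc(c,f)
round 2: derive anc(i,a) via R1 from anc(i,j), anc(j,a)
round 2: derive anc(i,c) via R1 from anc(i,j), anc(j,c)
round 2: derive anc(i,d) via R1 from anc(i,j), anc(j,d)
round 2: derive anc(i,e) via R1 from anc(i,j), anc(j,e)
round 2: derive anc(j,f) via R1 from anc(j,c), anc(c,f)
round 2: derive anc(j,i) via R1 from anc(j,a), anc(a,i)
round 3: derive anc(a,f) via R1 from anc(a,c), anc(c,f)
round 3: derive anc(d,f) via R1 from anc(d,c), anc(c,f)
round 3: derive anc(d,i) via R1 from anc(d,a), anc(a,i)
round 3: derive anc(i,f) via R1 from anc(i,c), anc(c,f)
round 3: derive anc(i,i) via R1 from anc(i,a), anc(a,i)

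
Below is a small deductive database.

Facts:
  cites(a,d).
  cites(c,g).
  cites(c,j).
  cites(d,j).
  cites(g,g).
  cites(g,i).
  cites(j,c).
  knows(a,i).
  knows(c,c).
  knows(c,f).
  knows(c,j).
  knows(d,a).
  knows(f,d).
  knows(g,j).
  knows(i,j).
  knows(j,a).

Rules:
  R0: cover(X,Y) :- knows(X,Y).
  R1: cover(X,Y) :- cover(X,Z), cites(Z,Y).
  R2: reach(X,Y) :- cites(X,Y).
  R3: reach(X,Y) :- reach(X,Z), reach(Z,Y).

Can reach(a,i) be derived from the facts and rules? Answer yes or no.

yes

round 1: derive reach(a,d) via R2 from cites(a,d)
round 1: derive reach(c,g) via R2 from cites(c,g)
round 1: derive reach(c,j) via R2 from cites(c,j)
round 1: derive reach(d,j) via R2 from cites(d,j)
round 1: derive reach(g,g) via R2 from cites(g,g)
round 1: derive reach(g,i) via R2 from cites(g,i)
round 1: derive reach(j,c) via R2 from cites(j,c)
round 2: derive reach(a,j) via R3 from reach(a,d), reach(d,j)
round 2: derive reach(c,c) via R3 from reach(c,j), reach(j,c)
round 2: derive reach(c,i) via R3 from reach(c,g), reach(g,i)
round 2: derive reach(d,c) via R3 from reach(d,j), reach(j,c)
round 2: derive reach(j,g) via R3 from reach(j,c), reach(c,g)
round 2: derive reach(j,j) via R3 from reach(j,c), reach(c,j)
round 3: derive reach(a,c) via R3 from reach(a,d), reach(d,c)
round 3: derive reach(a,g) via R3 from reach(a,j), reach(j,g)
round 3: derive reach(d,g) via R3 from reach(d,c), reach(c,g)
round 3: derive reach(d,i) via R3 from reach(d,c), reach(c,i)
round 3: derive reach(j,i) via R3 from reach(j,c), reach(c,i)
round 4: derive reach(a,i) via R3 from reach(a,c), reach(c,i)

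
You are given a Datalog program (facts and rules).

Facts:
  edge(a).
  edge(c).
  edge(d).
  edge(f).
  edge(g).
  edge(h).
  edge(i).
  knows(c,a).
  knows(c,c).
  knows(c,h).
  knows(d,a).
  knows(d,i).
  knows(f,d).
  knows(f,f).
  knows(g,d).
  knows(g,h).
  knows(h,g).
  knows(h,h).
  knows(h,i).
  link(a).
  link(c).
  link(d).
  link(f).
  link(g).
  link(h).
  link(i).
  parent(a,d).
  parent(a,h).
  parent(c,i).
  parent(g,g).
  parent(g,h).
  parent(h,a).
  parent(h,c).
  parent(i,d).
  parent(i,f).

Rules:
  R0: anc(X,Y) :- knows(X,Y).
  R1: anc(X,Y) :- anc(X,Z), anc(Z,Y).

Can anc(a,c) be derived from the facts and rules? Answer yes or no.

no

round 1: derive anc(c,a) via R0 from knows(c,a)
round 1: derive anc(c,c) via R0 from knows(c,c)
round 1: derive anc(c,h) via R0 from knows(c,h)
round 1: derive anc(d,a) via R0 from knows(d,a)
round 1: derive anc(d,i) via R0 from knows(d,i)
round 1: derive anc(f,d) via R0 from knows(f,d)
round 1: derive anc(f,f) via R0 from knows(f,f)
round 1: derive anc(g,d) via R0 from knows(g,d)
round 1: derive anc(g,h) via R0 from knows(g,h)
round 1: derive anc(h,g) via R0 from knows(h,g)
round 1: derive anc(h,h) via R0 from knows(h,h)
round 1: derive anc(h,i) via R0 from knows(h,i)
round 2: derive anc(c,g) via R1 from anc(c,h), anc(h,g)
round 2: derive anc(c,i) via R1 from anc(c,h), anc(h,i)
round 2: derive anc(f,a) via R1 from anc(f,d), anc(d,a)
round 2: derive anc(f,i) via R1 from anc(f,d), anc(d,i)
round 2: derive anc(g,a) via R1 from anc(g,d), anc(d,a)
round 2: derive anc(g,g) via R1 from anc(g,h), anc(h,g)
round 2: derive anc(g,i) via R1 from anc(g,d), anc(d,i)
round 2: derive anc(h,d) via R1 from anc(h,g), anc(g,d)
round 3: derive anc(c,d) via R1 from anc(c,g), anc(g,d)
round 3: derive anc(h,a) via R1 from anc(h,d), anc(d,a)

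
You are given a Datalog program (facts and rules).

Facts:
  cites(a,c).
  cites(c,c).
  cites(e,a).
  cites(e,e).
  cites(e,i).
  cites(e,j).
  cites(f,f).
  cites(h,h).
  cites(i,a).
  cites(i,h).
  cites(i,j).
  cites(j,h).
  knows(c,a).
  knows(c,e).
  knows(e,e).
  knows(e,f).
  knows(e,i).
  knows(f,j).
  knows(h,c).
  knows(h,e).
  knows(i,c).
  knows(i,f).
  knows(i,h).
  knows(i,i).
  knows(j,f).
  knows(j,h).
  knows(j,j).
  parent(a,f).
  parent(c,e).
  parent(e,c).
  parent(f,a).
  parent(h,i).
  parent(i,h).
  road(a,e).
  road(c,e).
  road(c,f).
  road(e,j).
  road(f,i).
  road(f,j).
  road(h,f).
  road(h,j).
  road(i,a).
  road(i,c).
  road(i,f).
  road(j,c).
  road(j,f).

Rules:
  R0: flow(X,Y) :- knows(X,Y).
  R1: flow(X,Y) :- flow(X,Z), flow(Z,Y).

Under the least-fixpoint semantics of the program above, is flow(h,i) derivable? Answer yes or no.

round 1: derive flow(c,a) via R0 from knows(c,a)
round 1: derive flow(c,e) via R0 from knows(c,e)
round 1: derive flow(e,e) via R0 from knows(e,e)
round 1: derive flow(e,f) via R0 from knows(e,f)
round 1: derive flow(e,i) via R0 from knows(e,i)
round 1: derive flow(f,j) via R0 from knows(f,j)
round 1: derive flow(h,c) via R0 from knows(h,c)
round 1: derive flow(h,e) via R0 from knows(h,e)
round 1: derive flow(i,c) via R0 from knows(i,c)
round 1: derive flow(i,f) via R0 from knows(i,f)
round 1: derive flow(i,h) via R0 from knows(i,h)
round 1: derive flow(i,i) via R0 from knows(i,i)
round 1: derive flow(j,f) via R0 from knows(j,f)
round 1: derive flow(j,h) via R0 from knows(j,h)
round 1: derive flow(j,j) via R0 from knows(j,j)
round 2: derive flow(c,f) via R1 from flow(c,e), flow(e,f)
round 2: derive flow(c,i) via R1 from flow(c,e), flow(e,i)
round 2: derive flow(e,c) via R1 from flow(e,i), flow(i,c)
round 2: derive flow(e,h) via R1 from flow(e,i), flow(i,h)
round 2: derive flow(e,j) via R1 from flow(e,f), flow(f,j)
round 2: derive flow(f,f) via R1 from flow(f,j), flow(j,f)
round 2: derive flow(f,h) via R1 from flow(f,j), flow(j,h)
round 2: derive flow(h,a) via R1 from flow(h,c), flow(c,a)
round 2: derive flow(h,f) via R1 from flow(h,e), flow(e,f)
round 2: derive flow(h,i) via R1 from flow(h,e), flow(e,i)
round 2: derive flow(i,a) via R1 from flow(i,c), flow(c,a)
round 2: derive flow(i,e) via R1 from flow(i,c), flow(c,e)
round 2: derive flow(i,j) via R1 from flow(i,f), flow(f,j)
round 2: derive flow(j,c) via R1 from flow(j,h), flow(h,c)
round 2: derive flow(j,e) via R1 from flow(j,h), flow(h,e)
round 3: derive flow(c,c) via R1 from flow(c,e), flow(e,c)
round 3: derive flow(c,h) via R1 from flow(c,e), flow(e,h)
round 3: derive flow(c,j) via R1 from flow(c,e), flow(e,j)
round 3: derive flow(e,a) via R1 from flow(e,c), flow(c,a)
round 3: derive flow(f,a) via R1 from flow(f,h), flow(h,a)
round 3: derive flow(f,c) via R1 from flow(f,h), flow(h,c)
round 3: derive flow(f,e) via R1 from flow(f,h), flow(h,e)
round 3: derive flow(f,i) via R1 from flow(f,h), flow(h,i)
round 3: derive flow(h,h) via R1 from flow(h,e), flow(e,h)
round 3: derive flow(h,j) via R1 from flow(h,e), flow(e,j)
round 3: derive flow(j,a) via R1 from flow(j,c), flow(c,a)
round 3: derive flow(j,i) via R1 from flow(j,c), flow(c,i)

yes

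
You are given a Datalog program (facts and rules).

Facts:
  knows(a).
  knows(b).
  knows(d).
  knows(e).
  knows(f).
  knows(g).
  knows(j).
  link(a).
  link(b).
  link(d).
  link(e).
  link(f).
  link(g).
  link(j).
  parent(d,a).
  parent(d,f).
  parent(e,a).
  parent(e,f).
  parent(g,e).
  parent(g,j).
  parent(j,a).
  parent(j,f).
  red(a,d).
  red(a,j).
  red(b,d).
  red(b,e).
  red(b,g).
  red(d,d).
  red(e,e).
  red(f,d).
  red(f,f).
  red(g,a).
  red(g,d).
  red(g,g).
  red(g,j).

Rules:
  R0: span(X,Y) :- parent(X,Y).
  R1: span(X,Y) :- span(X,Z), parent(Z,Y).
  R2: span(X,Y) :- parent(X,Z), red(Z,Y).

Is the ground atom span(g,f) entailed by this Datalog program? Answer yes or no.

yes

round 1: derive span(d,a) via R0 from parent(d,a)
round 1: derive span(d,f) via R0 from parent(d,f)
round 1: derive span(e,a) via R0 from parent(e,a)
round 1: derive span(e,f) via R0 from parent(e,f)
round 1: derive span(g,e) via R0 from parent(g,e)
round 1: derive span(g,j) via R0 from parent(g,j)
round 1: derive span(j,a) via R0 from parent(j,a)
round 1: derive span(j,f) via R0 from parent(j,f)
round 1: derive span(d,d) via R2 from parent(d,a), red(a,d)
round 1: derive span(d,j) via R2 from parent(d,a), red(a,j)
round 1: derive span(e,d) via R2 from parent(e,a), red(a,d)
round 1: derive span(e,j) via R2 from parent(e,a), red(a,j)
round 1: derive span(j,d) via R2 from parent(j,a), red(a,d)
round 1: derive span(j,j) via R2 from parent(j,a), red(a,j)
round 2: derive span(g,a) via R1 from span(g,e), parent(e,a)
round 2: derive span(g,f) via R1 from span(g,e), parent(e,f)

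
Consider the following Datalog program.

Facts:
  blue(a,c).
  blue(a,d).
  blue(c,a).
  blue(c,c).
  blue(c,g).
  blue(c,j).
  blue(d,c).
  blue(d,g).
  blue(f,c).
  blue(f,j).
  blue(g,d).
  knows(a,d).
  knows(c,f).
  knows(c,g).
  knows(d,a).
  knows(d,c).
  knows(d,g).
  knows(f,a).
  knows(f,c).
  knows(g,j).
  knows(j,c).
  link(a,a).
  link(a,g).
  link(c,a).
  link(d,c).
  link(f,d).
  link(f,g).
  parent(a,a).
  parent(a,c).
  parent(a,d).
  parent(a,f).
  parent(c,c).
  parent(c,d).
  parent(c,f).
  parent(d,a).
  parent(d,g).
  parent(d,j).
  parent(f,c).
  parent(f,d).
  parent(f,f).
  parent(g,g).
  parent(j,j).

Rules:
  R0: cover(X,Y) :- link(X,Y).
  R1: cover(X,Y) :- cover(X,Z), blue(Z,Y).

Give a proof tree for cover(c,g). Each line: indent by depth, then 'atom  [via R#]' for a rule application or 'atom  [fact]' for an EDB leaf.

round 1: derive cover(a,a) via R0 from link(a,a)
round 1: derive cover(a,g) via R0 from link(a,g)
round 1: derive cover(c,a) via R0 from link(c,a)
round 1: derive cover(d,c) via R0 from link(d,c)
round 1: derive cover(f,d) via R0 from link(f,d)
round 1: derive cover(f,g) via R0 from link(f,g)
round 2: derive cover(a,c) via R1 from cover(a,a), blue(a,c)
round 2: derive cover(a,d) via R1 from cover(a,a), blue(a,d)
round 2: derive cover(c,c) via R1 from cover(c,a), blue(a,c)
round 2: derive cover(c,d) via R1 from cover(c,a), blue(a,d)
round 2: derive cover(d,a) via R1 from cover(d,c), blue(c,a)
round 2: derive cover(d,g) via R1 from cover(d,c), blue(c,g)
round 2: derive cover(d,j) via R1 from cover(d,c), blue(c,j)
round 2: derive cover(f,c) via R1 from cover(f,d), blue(d,c)
round 3: derive cover(a,j) via R1 from cover(a,c), blue(c,j)
round 3: derive cover(c,g) via R1 from cover(c,c), blue(c,g)
round 3: derive cover(c,j) via R1 from cover(c,c), blue(c,j)
round 3: derive cover(d,d) via R1 from cover(d,a), blue(a,d)
round 3: derive cover(f,a) via R1 from cover(f,c), blue(c,a)
round 3: derive cover(f,j) via R1 from cover(f,c), blue(c,j)

cover(c,g)  [via R1]
  cover(c,c)  [via R1]
    cover(c,a)  [via R0]
      link(c,a)  [fact]
    blue(a,c)  [fact]
  blue(c,g)  [fact]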